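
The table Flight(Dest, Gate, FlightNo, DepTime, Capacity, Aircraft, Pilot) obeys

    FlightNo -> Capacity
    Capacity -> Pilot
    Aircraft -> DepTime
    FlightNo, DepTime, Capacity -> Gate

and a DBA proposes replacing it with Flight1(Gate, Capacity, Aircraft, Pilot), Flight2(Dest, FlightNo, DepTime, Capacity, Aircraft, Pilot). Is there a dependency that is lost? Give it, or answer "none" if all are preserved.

Check FlightNo, DepTime, Capacity → Gate: no single fragment contains all of {Gate, FlightNo, DepTime, Capacity}, and the restricted closure of {FlightNo, DepTime, Capacity} across the fragments never reaches {Gate}.
FlightNo → Capacity is preserved.
Capacity → Pilot is preserved.
Aircraft → DepTime is preserved.

FlightNo, DepTime, Capacity -> Gate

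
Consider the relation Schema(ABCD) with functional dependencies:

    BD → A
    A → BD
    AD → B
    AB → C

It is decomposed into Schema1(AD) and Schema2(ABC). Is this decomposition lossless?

Common attributes: Schema1 ∩ Schema2 = {A}.
Closure of {A}: A → BD applies, adding BD; AB → C applies, adding C. So (A)⁺ = {ABCD}.
This closure contains every attribute of Schema1, so Schema1 ∩ Schema2 → Schema1. The join is lossless.

Yes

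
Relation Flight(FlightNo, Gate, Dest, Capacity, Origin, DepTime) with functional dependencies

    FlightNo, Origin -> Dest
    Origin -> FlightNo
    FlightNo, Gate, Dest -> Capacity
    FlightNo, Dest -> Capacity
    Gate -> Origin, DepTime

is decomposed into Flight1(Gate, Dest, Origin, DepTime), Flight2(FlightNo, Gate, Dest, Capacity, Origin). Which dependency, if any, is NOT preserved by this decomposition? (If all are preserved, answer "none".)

none

FlightNo, Origin → Dest lies within Flight2.
Origin → FlightNo lies within Flight2.
FlightNo, Gate, Dest → Capacity lies within Flight2.
FlightNo, Dest → Capacity lies within Flight2.
Gate → Origin, DepTime lies within Flight1.
Every dependency is enforceable on the fragments, so the decomposition is dependency-preserving.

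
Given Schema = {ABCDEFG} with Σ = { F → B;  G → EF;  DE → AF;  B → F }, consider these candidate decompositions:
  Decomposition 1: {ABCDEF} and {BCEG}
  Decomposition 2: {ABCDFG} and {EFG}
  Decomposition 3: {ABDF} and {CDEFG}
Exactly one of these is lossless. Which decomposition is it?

Decomposition 2

Decomposition 1: common = {BCE}, closure = {BCEF} → lossy.
Decomposition 2: common = {FG}, closure = {BEFG} → lossless.
Decomposition 3: common = {DF}, closure = {BDF} → lossy.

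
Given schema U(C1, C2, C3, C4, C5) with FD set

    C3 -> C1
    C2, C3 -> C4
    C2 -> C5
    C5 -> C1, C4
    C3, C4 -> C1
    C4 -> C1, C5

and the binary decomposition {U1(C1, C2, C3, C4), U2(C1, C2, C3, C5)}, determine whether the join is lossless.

Yes

Common attributes: U1 ∩ U2 = {C1, C2, C3}.
Closure of {C1, C2, C3}: C2, C3 → C4 applies, adding C4; C2 → C5 applies, adding C5. So (C1, C2, C3)⁺ = {C1, C2, C3, C4, C5}.
This closure contains every attribute of U1, so U1 ∩ U2 → U1. The join is lossless.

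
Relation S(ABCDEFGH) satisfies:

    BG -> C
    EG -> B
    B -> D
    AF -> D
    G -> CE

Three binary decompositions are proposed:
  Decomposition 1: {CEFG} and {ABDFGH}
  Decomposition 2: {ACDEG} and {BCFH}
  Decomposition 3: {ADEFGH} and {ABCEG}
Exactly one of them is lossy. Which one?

Decomposition 2

Decomposition 1: common = {FG}, closure = {BCDEFG} → lossless.
Decomposition 2: common = {C}, closure = {C} → lossy.
Decomposition 3: common = {AEG}, closure = {ABCDEG} → lossless.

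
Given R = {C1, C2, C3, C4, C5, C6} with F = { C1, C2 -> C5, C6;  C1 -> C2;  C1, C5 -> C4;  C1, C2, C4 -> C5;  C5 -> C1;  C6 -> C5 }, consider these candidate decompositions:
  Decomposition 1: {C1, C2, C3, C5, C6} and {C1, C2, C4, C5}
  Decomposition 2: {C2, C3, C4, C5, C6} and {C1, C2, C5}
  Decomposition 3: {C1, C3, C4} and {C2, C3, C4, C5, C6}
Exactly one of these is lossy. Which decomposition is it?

Decomposition 3

Decomposition 1: common = {C1, C2, C5}, closure = {C1, C2, C4, C5, C6} → lossless.
Decomposition 2: common = {C2, C5}, closure = {C1, C2, C4, C5, C6} → lossless.
Decomposition 3: common = {C3, C4}, closure = {C3, C4} → lossy.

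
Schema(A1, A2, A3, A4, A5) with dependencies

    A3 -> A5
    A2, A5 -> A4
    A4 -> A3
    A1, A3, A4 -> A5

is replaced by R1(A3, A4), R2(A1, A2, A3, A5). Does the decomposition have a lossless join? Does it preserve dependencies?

Lossless test: (A3)⁺ = {A3, A5}, which is a superkey of neither fragment — lossy.
Dependency preservation: the restricted closure of {A2, A5} across the fragments never reaches {A4}, so A2, A5 → A4 cannot be enforced without a join — not preserved.

lossy and not dependency-preserving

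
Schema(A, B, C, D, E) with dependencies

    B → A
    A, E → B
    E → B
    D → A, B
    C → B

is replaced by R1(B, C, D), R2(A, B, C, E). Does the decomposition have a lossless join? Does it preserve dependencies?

Lossless test: (B, C)⁺ = {A, B, C}, which is a superkey of neither fragment — lossy.
Dependency preservation: D → A, B is not contained in any single fragment, but the restricted closure of its left-hand side across the fragments still reaches the right-hand side; the remaining FDs each lie inside some fragment. All dependencies are preserved.

lossy but dependency-preserving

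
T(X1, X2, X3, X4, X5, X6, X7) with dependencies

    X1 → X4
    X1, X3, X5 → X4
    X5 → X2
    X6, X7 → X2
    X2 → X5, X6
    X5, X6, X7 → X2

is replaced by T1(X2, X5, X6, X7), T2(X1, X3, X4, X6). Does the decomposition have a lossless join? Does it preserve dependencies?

lossy but dependency-preserving

Lossless test: (X6)⁺ = {X6}, which is a superkey of neither fragment — lossy.
Dependency preservation: X1, X3, X5 → X4 is not contained in any single fragment, but the restricted closure of its left-hand side across the fragments still reaches the right-hand side; the remaining FDs each lie inside some fragment. All dependencies are preserved.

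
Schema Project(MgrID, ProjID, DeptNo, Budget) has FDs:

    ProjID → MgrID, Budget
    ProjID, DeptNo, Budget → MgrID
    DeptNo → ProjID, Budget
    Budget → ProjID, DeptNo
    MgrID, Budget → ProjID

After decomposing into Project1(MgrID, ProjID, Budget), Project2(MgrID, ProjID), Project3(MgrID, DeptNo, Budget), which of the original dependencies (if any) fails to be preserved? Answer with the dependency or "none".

ProjID → MgrID, Budget lies within Project1.
ProjID, DeptNo, Budget → MgrID: restricted closure across fragments reaches MgrID.
DeptNo → ProjID, Budget: restricted closure across fragments reaches ProjID, Budget.
Budget → ProjID, DeptNo: restricted closure across fragments reaches ProjID, DeptNo.
MgrID, Budget → ProjID lies within Project1.
Every dependency is enforceable on the fragments, so the decomposition is dependency-preserving.

none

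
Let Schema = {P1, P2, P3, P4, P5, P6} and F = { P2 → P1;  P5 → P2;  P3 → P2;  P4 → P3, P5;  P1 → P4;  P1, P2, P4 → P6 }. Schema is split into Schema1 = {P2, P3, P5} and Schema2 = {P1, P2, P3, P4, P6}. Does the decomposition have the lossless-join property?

Yes

Common attributes: Schema1 ∩ Schema2 = {P2, P3}.
Closure of {P2, P3}: P2 → P1 applies, adding P1; P1 → P4 applies, adding P4; P1, P2, P4 → P6 applies, adding P6; P4 → P3, P5 applies, adding P5. So (P2, P3)⁺ = {P1, P2, P3, P4, P5, P6}.
This closure contains every attribute of Schema1, so Schema1 ∩ Schema2 → Schema1. The join is lossless.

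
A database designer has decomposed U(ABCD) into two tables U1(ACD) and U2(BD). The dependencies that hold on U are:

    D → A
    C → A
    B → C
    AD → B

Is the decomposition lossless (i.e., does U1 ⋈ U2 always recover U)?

Common attributes: U1 ∩ U2 = {D}.
Closure of {D}: D → A applies, adding A; AD → B applies, adding B; B → C applies, adding C. So (D)⁺ = {ABCD}.
This closure contains every attribute of U1, so U1 ∩ U2 → U1. The join is lossless.

Yes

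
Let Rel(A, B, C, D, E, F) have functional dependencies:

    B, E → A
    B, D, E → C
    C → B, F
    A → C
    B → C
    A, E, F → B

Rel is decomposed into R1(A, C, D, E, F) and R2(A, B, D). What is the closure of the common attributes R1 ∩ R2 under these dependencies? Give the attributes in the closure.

A, B, C, D, F

R1 ∩ R2 = {A, D}.
A → C applies, adding C
C → B, F applies, adding B, F
Closure: {A, B, C, D, F}.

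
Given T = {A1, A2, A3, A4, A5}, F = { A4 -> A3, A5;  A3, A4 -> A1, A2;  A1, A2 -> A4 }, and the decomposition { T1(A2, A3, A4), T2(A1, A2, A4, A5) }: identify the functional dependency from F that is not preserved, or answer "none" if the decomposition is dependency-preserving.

A4 → A3, A5: restricted closure across fragments reaches A3, A5.
A3, A4 → A1, A2: restricted closure across fragments reaches A1, A2.
A1, A2 → A4 lies within T2.
Every dependency is enforceable on the fragments, so the decomposition is dependency-preserving.

none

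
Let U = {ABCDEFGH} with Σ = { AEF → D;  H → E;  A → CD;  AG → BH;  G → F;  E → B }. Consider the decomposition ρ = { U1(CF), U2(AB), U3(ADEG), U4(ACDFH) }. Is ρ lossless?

Chase test. Columns are ABCDEFGH; row i has aⱼ where attribute j ∈ Ui, else bᵢⱼ.
Initial tableau (one row per fragment):
  row 1: b11 b12 a3 b14 b15 a6 b17 b18
  row 2: a1 a2 b23 b24 b25 b26 b27 b28
  row 3: a1 b32 b33 a4 a5 b36 a7 b38
  row 4: a1 b42 a3 a4 b45 a6 b47 a8
Rows 2 and 3 agree on A; apply A→CD and equate their CD entries.
Rows 2 and 4 agree on A; apply A→CD and equate their CD entries.
No row becomes fully distinguished — the join is lossy.

No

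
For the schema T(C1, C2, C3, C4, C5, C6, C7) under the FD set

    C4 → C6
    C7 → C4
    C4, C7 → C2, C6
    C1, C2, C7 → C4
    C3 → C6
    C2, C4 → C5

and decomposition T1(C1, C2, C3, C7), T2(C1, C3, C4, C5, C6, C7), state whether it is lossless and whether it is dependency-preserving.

lossless but not dependency-preserving

Lossless test: (C1, C3, C7)⁺ = {C1, C2, C3, C4, C5, C6, C7}, which contains all of one fragment — lossless.
Dependency preservation: the restricted closure of {C2, C4} across the fragments never reaches {C5}, so C2, C4 → C5 cannot be enforced without a join — not preserved.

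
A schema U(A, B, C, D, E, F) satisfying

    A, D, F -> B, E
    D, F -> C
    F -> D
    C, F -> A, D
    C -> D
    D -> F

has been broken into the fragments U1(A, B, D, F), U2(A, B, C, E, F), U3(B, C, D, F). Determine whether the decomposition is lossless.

Yes

Chase test. Columns are A, B, C, D, E, F; row i has aⱼ where attribute j ∈ Ui, else bᵢⱼ.
Initial tableau (one row per fragment):
  row 1: a1 a2 b13 a4 b15 a6
  row 2: a1 a2 a3 b24 a5 a6
  row 3: b31 a2 a3 a4 b35 a6
Rows 1 and 3 agree on D, F; apply D, F→C and equate their C entries.
Rows 1 and 2 agree on F; apply F→D and equate their D entries.
Rows 1 and 3 agree on C, F; apply C, F→A, D and equate their A, D entries.
Rows 1 and 2 agree on A, D, F; apply A, D, F→B, E and equate their B, E entries.
Rows 1 and 3 agree on A, D, F; apply A, D, F→B, E and equate their B, E entries.
Row 1 is now all distinguished symbols — the join is lossless.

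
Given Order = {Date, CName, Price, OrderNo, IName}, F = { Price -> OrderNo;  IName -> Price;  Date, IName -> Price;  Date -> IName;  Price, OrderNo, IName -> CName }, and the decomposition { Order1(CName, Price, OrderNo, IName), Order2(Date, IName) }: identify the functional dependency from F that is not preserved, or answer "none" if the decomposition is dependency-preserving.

none

Price → OrderNo lies within Order1.
IName → Price lies within Order1.
Date, IName → Price: restricted closure across fragments reaches Price.
Date → IName lies within Order2.
Price, OrderNo, IName → CName lies within Order1.
Every dependency is enforceable on the fragments, so the decomposition is dependency-preserving.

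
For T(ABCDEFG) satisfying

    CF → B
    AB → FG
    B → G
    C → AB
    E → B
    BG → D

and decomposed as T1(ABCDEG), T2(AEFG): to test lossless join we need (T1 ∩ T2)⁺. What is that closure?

ABDEFG

T1 ∩ T2 = {AEG}.
E → B applies, adding B
BG → D applies, adding D
AB → FG applies, adding F
Closure: {ABDEFG}.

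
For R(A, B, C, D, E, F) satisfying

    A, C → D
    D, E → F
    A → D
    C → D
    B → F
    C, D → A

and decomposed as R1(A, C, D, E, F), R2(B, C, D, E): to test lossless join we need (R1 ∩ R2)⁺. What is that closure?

A, C, D, E, F

R1 ∩ R2 = {C, D, E}.
D, E → F applies, adding F
C, D → A applies, adding A
Closure: {A, C, D, E, F}.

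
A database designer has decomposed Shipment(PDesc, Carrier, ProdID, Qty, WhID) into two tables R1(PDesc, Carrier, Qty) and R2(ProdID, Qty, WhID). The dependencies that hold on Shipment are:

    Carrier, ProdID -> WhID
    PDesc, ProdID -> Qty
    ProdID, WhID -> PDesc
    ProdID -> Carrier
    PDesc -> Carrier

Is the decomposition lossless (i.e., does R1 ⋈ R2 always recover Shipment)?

Common attributes: R1 ∩ R2 = {Qty}.
No dependency enlarges {Qty}, so (Qty)⁺ = {Qty}.
The closure contains neither all of R1 = {PDesc, Carrier, Qty} nor all of R2 = {ProdID, Qty, WhID}, so the common attributes are not a superkey of either fragment. The join is lossy.

No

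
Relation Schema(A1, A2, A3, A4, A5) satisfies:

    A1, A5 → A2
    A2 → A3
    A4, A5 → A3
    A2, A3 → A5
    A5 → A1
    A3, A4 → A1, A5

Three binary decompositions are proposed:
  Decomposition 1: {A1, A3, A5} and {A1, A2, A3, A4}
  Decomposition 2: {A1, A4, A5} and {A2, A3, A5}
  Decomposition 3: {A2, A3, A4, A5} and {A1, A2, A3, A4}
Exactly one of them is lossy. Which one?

Decomposition 1

Decomposition 1: common = {A1, A3}, closure = {A1, A3} → lossy.
Decomposition 2: common = {A5}, closure = {A1, A2, A3, A5} → lossless.
Decomposition 3: common = {A2, A3, A4}, closure = {A1, A2, A3, A4, A5} → lossless.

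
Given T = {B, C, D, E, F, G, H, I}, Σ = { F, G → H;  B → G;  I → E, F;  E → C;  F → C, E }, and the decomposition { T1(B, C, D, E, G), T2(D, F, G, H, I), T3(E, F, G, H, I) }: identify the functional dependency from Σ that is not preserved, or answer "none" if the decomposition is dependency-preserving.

F, G → H lies within T2.
B → G lies within T1.
I → E, F lies within T3.
E → C lies within T1.
F → C, E: restricted closure across fragments reaches C, E.
Every dependency is enforceable on the fragments, so the decomposition is dependency-preserving.

none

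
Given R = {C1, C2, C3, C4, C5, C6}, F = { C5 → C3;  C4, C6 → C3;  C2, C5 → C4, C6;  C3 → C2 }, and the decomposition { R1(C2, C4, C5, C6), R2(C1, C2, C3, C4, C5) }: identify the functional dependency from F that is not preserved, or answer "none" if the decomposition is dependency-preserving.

Check C4, C6 → C3: no single fragment contains all of {C3, C4, C6}, and the restricted closure of {C4, C6} across the fragments never reaches {C3}.
C5 → C3 is preserved.
C2, C5 → C4, C6 is preserved.
C3 → C2 is preserved.

C4, C6 → C3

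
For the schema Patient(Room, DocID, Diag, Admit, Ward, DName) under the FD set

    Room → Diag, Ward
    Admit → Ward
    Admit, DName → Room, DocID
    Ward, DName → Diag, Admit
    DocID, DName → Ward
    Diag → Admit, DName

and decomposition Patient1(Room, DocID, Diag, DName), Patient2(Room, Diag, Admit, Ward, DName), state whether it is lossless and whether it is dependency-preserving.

Lossless test: (Room, Diag, DName)⁺ = {Room, DocID, Diag, Admit, Ward, DName}, which contains all of one fragment — lossless.
Dependency preservation: Admit, DName → Room, DocID; DocID, DName → Ward are not contained in any single fragment, but the restricted closure of each left-hand side across the fragments still reaches the right-hand side; the remaining FDs each lie inside some fragment. All dependencies are preserved.

lossless and dependency-preserving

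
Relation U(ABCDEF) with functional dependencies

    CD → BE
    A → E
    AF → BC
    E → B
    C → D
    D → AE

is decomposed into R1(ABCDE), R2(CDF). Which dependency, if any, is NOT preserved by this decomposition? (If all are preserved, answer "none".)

Check AF → BC: no single fragment contains all of {ABCF}, and the restricted closure of {AF} across the fragments never reaches {BC}.
CD → BE is preserved.
A → E is preserved.
E → B is preserved.
C → D is preserved.
D → AE is preserved.

AF → BC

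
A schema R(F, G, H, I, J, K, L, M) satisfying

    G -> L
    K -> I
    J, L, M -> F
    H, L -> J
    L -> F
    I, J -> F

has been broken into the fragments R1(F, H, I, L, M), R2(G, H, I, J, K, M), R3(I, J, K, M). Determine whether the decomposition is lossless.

No

Chase test. Columns are F, G, H, I, J, K, L, M; row i has aⱼ where attribute j ∈ Ri, else bᵢⱼ.
Initial tableau (one row per fragment):
  row 1: a1 b12 a3 a4 b15 b16 a7 a8
  row 2: b21 a2 a3 a4 a5 a6 b27 a8
  row 3: b31 b32 b33 a4 a5 a6 b37 a8
Rows 2 and 3 agree on I, J; apply I, J→F and equate their F entries.
No row becomes fully distinguished — the join is lossy.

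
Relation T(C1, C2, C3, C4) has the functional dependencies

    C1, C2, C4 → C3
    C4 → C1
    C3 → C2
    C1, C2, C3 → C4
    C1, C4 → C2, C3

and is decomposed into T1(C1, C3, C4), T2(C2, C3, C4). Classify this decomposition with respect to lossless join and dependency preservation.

lossless and dependency-preserving

Lossless test: (C3, C4)⁺ = {C1, C2, C3, C4}, which contains all of one fragment — lossless.
Dependency preservation: C1, C2, C4 → C3; C1, C2, C3 → C4; C1, C4 → C2, C3 are not contained in any single fragment, but the restricted closure of each left-hand side across the fragments still reaches the right-hand side; the remaining FDs each lie inside some fragment. All dependencies are preserved.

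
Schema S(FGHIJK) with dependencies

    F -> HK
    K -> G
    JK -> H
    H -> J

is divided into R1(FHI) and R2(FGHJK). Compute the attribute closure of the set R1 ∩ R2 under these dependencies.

R1 ∩ R2 = {FH}.
F → HK applies, adding K
K → G applies, adding G
H → J applies, adding J
Closure: {FGHJK}.

FGHJK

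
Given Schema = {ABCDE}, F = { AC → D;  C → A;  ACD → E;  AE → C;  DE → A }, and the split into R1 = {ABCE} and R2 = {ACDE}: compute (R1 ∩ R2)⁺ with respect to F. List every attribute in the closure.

R1 ∩ R2 = {ACE}.
AC → D applies, adding D
Closure: {ACDE}.

ACDE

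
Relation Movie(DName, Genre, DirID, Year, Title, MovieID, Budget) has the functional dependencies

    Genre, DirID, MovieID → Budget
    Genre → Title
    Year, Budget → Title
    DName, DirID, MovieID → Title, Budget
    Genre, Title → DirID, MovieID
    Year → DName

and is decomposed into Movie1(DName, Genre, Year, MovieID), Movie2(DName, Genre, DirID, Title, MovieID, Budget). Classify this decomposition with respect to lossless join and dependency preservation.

lossless but not dependency-preserving

Lossless test: (DName, Genre, MovieID)⁺ = {DName, Genre, DirID, Title, MovieID, Budget}, which contains all of one fragment — lossless.
Dependency preservation: the restricted closure of {Year, Budget} across the fragments never reaches {Title}, so Year, Budget → Title cannot be enforced without a join — not preserved.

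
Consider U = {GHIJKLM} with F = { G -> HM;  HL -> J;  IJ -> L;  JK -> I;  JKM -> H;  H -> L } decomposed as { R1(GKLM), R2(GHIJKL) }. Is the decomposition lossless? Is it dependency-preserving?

lossless but not dependency-preserving

Lossless test: (GKL)⁺ = {GHIJKLM}, which contains all of one fragment — lossless.
Dependency preservation: the restricted closure of {JKM} across the fragments never reaches {H}, so JKM → H cannot be enforced without a join — not preserved.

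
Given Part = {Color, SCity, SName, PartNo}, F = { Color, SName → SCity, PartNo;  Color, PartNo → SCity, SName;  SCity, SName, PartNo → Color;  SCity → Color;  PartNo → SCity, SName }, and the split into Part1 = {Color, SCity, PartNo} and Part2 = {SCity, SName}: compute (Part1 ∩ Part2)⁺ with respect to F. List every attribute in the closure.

Part1 ∩ Part2 = {SCity}.
SCity → Color applies, adding Color
Closure: {Color, SCity}.

Color, SCity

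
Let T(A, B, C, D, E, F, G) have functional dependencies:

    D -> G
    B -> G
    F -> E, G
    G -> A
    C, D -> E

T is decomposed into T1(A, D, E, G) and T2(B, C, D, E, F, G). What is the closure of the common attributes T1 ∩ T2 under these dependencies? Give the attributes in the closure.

T1 ∩ T2 = {D, E, G}.
G → A applies, adding A
Closure: {A, D, E, G}.

A, D, E, G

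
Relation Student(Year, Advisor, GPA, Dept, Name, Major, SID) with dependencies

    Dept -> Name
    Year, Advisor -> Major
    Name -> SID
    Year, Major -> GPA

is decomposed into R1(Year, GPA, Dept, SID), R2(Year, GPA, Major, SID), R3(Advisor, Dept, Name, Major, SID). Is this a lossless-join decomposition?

No

Chase test. Columns are Year, Advisor, GPA, Dept, Name, Major, SID; row i has aⱼ where attribute j ∈ Ri, else bᵢⱼ.
Initial tableau (one row per fragment):
  row 1: a1 b12 a3 a4 b15 b16 a7
  row 2: a1 b22 a3 b24 b25 a6 a7
  row 3: b31 a2 b33 a4 a5 a6 a7
Rows 1 and 3 agree on Dept; apply Dept→Name and equate their Name entries.
No row becomes fully distinguished — the join is lossy.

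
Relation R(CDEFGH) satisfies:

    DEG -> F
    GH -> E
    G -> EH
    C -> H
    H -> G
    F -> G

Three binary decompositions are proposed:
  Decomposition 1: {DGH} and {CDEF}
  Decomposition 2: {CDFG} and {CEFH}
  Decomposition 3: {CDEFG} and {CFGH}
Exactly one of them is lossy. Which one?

Decomposition 1: common = {D}, closure = {D} → lossy.
Decomposition 2: common = {CF}, closure = {CEFGH} → lossless.
Decomposition 3: common = {CFG}, closure = {CEFGH} → lossless.

Decomposition 1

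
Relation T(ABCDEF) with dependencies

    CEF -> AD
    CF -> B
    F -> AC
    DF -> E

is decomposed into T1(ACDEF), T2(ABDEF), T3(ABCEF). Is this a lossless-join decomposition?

Chase test. Columns are ABCDEF; row i has aⱼ where attribute j ∈ Ti, else bᵢⱼ.
Initial tableau (one row per fragment):
  row 1: a1 b12 a3 a4 a5 a6
  row 2: a1 a2 b23 a4 a5 a6
  row 3: a1 a2 a3 b34 a5 a6
Rows 1 and 3 agree on CEF; apply CEF→AD and equate their AD entries.
Rows 1 and 3 agree on CF; apply CF→B and equate their B entries.
Rows 1 and 2 agree on F; apply F→AC and equate their AC entries.
Row 1 is now all distinguished symbols — the join is lossless.

Yes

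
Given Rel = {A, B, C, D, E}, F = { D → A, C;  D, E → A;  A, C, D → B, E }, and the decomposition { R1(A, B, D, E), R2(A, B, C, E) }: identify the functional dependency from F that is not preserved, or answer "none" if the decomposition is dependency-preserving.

D → A, C

Check D → A, C: no single fragment contains all of {A, C, D}, and the restricted closure of {D} across the fragments never reaches {A, C}.
D, E → A is preserved.
A, C, D → B, E is preserved.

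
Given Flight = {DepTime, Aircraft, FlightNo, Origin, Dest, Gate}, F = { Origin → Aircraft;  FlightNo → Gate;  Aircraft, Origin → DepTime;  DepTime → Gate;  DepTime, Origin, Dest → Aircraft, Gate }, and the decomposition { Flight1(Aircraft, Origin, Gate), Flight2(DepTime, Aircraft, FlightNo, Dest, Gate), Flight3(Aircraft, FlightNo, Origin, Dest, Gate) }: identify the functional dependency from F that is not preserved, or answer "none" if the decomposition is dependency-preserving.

Aircraft, Origin → DepTime

Check Aircraft, Origin → DepTime: no single fragment contains all of {DepTime, Aircraft, Origin}, and the restricted closure of {Aircraft, Origin} across the fragments never reaches {DepTime}.
Origin → Aircraft is preserved.
FlightNo → Gate is preserved.
DepTime → Gate is preserved.
DepTime, Origin, Dest → Aircraft, Gate is preserved.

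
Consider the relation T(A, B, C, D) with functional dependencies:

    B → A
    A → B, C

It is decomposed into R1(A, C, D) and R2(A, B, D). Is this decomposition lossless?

Yes

Common attributes: R1 ∩ R2 = {A, D}.
Closure of {A, D}: A → B, C applies, adding B, C. So (A, D)⁺ = {A, B, C, D}.
This closure contains every attribute of R1, so R1 ∩ R2 → R1. The join is lossless.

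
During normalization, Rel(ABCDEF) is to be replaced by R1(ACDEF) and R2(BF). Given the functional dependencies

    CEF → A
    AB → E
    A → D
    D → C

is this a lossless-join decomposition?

No

Common attributes: R1 ∩ R2 = {F}.
No dependency enlarges {F}, so (F)⁺ = {F}.
The closure contains neither all of R1 = {ACDEF} nor all of R2 = {BF}, so the common attributes are not a superkey of either fragment. The join is lossy.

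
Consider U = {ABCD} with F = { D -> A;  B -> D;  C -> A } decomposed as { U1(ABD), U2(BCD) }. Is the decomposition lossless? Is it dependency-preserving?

Lossless test: (BD)⁺ = {ABD}, which contains all of one fragment — lossless.
Dependency preservation: the restricted closure of {C} across the fragments never reaches {A}, so C → A cannot be enforced without a join — not preserved.

lossless but not dependency-preserving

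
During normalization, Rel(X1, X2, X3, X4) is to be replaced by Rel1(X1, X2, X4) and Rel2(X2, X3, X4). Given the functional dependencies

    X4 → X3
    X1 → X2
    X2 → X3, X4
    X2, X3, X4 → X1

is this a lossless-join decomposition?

Common attributes: Rel1 ∩ Rel2 = {X2, X4}.
Closure of {X2, X4}: X4 → X3 applies, adding X3; X2, X3, X4 → X1 applies, adding X1. So (X2, X4)⁺ = {X1, X2, X3, X4}.
This closure contains every attribute of Rel1, so Rel1 ∩ Rel2 → Rel1. The join is lossless.

Yes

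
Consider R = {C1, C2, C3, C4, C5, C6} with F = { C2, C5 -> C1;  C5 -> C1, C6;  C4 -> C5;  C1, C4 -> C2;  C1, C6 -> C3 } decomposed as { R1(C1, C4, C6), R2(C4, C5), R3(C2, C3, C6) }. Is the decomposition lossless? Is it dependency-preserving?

Lossless test (chase): Rows 1 and 2 agree on C4; apply C4→C5 and equate their C5 entries. Rows 1 and 2 agree on C5; apply C5→C1, C6 and equate their C1, C6 entries. Rows 1 and 2 agree on C1, C4; apply C1, C4→C2 and equate their C2 entries. Rows 1 and 2 agree on C1, C6; apply C1, C6→C3 and equate their C3 entries. No row becomes fully distinguished — the join is lossy.
Dependency preservation: the restricted closure of {C2, C5} across the fragments never reaches {C1}, so C2, C5 → C1 cannot be enforced without a join — not preserved.

lossy and not dependency-preserving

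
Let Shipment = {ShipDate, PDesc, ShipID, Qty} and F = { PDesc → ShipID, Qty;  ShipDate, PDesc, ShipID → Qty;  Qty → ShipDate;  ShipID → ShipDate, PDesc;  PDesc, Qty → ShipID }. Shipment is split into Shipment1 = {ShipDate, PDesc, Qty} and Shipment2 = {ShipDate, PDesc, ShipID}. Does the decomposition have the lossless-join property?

Common attributes: Shipment1 ∩ Shipment2 = {ShipDate, PDesc}.
Closure of {ShipDate, PDesc}: PDesc → ShipID, Qty applies, adding ShipID, Qty. So (ShipDate, PDesc)⁺ = {ShipDate, PDesc, ShipID, Qty}.
This closure contains every attribute of Shipment1, so Shipment1 ∩ Shipment2 → Shipment1. The join is lossless.

Yes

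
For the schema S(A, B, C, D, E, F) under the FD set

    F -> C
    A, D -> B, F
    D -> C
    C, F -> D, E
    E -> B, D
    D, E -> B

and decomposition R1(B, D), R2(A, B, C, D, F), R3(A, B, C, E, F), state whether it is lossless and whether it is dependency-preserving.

lossless but not dependency-preserving

Lossless test (chase): Rows 1 and 2 agree on D; apply D→C and equate their C entries. Rows 2 and 3 agree on C, F; apply C, F→D, E and equate their D, E entries. Row 2 is now all distinguished symbols — the join is lossless.
Dependency preservation: the restricted closure of {E} across the fragments never reaches {B, D}, so E → B, D cannot be enforced without a join — not preserved.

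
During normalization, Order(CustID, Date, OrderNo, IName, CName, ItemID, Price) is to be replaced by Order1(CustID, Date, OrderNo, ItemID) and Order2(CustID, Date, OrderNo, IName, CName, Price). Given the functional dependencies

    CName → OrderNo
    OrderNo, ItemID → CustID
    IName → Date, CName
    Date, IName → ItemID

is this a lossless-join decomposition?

No

Common attributes: Order1 ∩ Order2 = {CustID, Date, OrderNo}.
No dependency enlarges {CustID, Date, OrderNo}, so (CustID, Date, OrderNo)⁺ = {CustID, Date, OrderNo}.
The closure contains neither all of Order1 = {CustID, Date, OrderNo, ItemID} nor all of Order2 = {CustID, Date, OrderNo, IName, CName, Price}, so the common attributes are not a superkey of either fragment. The join is lossy.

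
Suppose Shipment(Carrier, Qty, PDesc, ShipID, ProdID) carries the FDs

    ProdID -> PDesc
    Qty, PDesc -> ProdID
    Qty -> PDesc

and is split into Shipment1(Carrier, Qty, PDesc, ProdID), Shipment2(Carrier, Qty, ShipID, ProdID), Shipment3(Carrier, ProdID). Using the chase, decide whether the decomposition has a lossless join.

Yes

Chase test. Columns are Carrier, Qty, PDesc, ShipID, ProdID; row i has aⱼ where attribute j ∈ Shipmenti, else bᵢⱼ.
Initial tableau (one row per fragment):
  row 1: a1 a2 a3 b14 a5
  row 2: a1 a2 b23 a4 a5
  row 3: a1 b32 b33 b34 a5
Rows 1 and 2 agree on ProdID; apply ProdID→PDesc and equate their PDesc entries.
Rows 1 and 3 agree on ProdID; apply ProdID→PDesc and equate their PDesc entries.
Row 2 is now all distinguished symbols — the join is lossless.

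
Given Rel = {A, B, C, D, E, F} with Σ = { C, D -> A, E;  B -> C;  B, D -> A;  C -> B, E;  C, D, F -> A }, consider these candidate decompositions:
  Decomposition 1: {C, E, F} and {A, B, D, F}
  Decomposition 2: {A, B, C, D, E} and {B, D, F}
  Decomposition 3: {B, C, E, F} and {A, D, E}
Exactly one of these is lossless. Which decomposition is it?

Decomposition 1: common = {F}, closure = {F} → lossy.
Decomposition 2: common = {B, D}, closure = {A, B, C, D, E} → lossless.
Decomposition 3: common = {E}, closure = {E} → lossy.

Decomposition 2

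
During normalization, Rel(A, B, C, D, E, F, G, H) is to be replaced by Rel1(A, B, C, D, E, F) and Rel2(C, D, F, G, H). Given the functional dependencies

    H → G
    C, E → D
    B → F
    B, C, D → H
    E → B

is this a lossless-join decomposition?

Common attributes: Rel1 ∩ Rel2 = {C, D, F}.
No dependency enlarges {C, D, F}, so (C, D, F)⁺ = {C, D, F}.
The closure contains neither all of Rel1 = {A, B, C, D, E, F} nor all of Rel2 = {C, D, F, G, H}, so the common attributes are not a superkey of either fragment. The join is lossy.

No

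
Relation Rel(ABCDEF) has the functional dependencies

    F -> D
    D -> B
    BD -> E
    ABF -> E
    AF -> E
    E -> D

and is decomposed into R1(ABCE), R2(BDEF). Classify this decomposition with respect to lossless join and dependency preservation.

lossy but dependency-preserving

Lossless test: (BE)⁺ = {BDE}, which is a superkey of neither fragment — lossy.
Dependency preservation: ABF → E; AF → E are not contained in any single fragment, but the restricted closure of each left-hand side across the fragments still reaches the right-hand side; the remaining FDs each lie inside some fragment. All dependencies are preserved.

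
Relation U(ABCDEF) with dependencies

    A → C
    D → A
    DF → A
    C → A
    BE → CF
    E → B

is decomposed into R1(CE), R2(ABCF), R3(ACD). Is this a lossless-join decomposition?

No

Chase test. Columns are ABCDEF; row i has aⱼ where attribute j ∈ Ri, else bᵢⱼ.
Initial tableau (one row per fragment):
  row 1: b11 b12 a3 b14 a5 b16
  row 2: a1 a2 a3 b24 b25 a6
  row 3: a1 b32 a3 a4 b35 b36
Rows 1 and 2 agree on C; apply C→A and equate their A entries.
No row becomes fully distinguished — the join is lossy.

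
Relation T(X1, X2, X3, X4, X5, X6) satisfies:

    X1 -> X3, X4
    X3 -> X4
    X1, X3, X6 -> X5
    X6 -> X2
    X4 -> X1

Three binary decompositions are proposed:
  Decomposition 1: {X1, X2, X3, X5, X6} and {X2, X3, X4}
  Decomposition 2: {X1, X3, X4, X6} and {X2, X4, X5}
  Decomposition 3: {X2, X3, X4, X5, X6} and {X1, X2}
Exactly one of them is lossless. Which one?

Decomposition 1

Decomposition 1: common = {X2, X3}, closure = {X1, X2, X3, X4} → lossless.
Decomposition 2: common = {X4}, closure = {X1, X3, X4} → lossy.
Decomposition 3: common = {X2}, closure = {X2} → lossy.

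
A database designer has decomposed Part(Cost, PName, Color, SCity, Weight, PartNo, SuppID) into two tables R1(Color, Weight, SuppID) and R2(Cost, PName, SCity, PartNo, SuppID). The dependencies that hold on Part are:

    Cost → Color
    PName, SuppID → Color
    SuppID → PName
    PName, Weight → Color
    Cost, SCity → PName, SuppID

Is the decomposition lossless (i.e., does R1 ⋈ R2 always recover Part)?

Common attributes: R1 ∩ R2 = {SuppID}.
Closure of {SuppID}: SuppID → PName applies, adding PName; PName, SuppID → Color applies, adding Color. So (SuppID)⁺ = {PName, Color, SuppID}.
The closure contains neither all of R1 = {Color, Weight, SuppID} nor all of R2 = {Cost, PName, SCity, PartNo, SuppID}, so the common attributes are not a superkey of either fragment. The join is lossy.

No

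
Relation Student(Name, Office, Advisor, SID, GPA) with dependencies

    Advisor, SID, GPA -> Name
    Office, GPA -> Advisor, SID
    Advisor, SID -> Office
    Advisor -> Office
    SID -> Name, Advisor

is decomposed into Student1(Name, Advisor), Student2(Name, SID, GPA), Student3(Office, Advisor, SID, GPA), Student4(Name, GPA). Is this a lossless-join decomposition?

Chase test. Columns are Name, Office, Advisor, SID, GPA; row i has aⱼ where attribute j ∈ Studenti, else bᵢⱼ.
Initial tableau (one row per fragment):
  row 1: a1 b12 a3 b14 b15
  row 2: a1 b22 b23 a4 a5
  row 3: b31 a2 a3 a4 a5
  row 4: a1 b42 b43 b44 a5
Rows 1 and 3 agree on Advisor; apply Advisor→Office and equate their Office entries.
Rows 2 and 3 agree on SID; apply SID→Name, Advisor and equate their Name, Advisor entries.
Rows 2 and 3 agree on Advisor, SID; apply Advisor, SID→Office and equate their Office entries.
Row 2 is now all distinguished symbols — the join is lossless.

Yes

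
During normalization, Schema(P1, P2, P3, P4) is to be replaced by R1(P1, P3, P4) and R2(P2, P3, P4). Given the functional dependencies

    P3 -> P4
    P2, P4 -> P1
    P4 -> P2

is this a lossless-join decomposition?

Common attributes: R1 ∩ R2 = {P3, P4}.
Closure of {P3, P4}: P4 → P2 applies, adding P2; P2, P4 → P1 applies, adding P1. So (P3, P4)⁺ = {P1, P2, P3, P4}.
This closure contains every attribute of R1, so R1 ∩ R2 → R1. The join is lossless.

Yes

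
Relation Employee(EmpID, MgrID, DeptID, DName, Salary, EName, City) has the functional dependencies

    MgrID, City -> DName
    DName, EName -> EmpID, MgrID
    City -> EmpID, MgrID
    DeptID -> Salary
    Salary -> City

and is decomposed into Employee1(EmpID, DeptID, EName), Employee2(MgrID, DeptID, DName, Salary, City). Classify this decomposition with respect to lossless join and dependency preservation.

Lossless test: (DeptID)⁺ = {EmpID, MgrID, DeptID, DName, Salary, City}, which contains all of one fragment — lossless.
Dependency preservation: the restricted closure of {DName, EName} across the fragments never reaches {EmpID, MgrID}, so DName, EName → EmpID, MgrID cannot be enforced without a join — not preserved.

lossless but not dependency-preserving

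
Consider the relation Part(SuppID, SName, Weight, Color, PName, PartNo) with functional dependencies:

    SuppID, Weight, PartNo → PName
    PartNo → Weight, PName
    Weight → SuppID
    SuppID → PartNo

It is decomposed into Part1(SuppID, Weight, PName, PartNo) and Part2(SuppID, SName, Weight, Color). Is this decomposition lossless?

Common attributes: Part1 ∩ Part2 = {SuppID, Weight}.
Closure of {SuppID, Weight}: SuppID → PartNo applies, adding PartNo; SuppID, Weight, PartNo → PName applies, adding PName. So (SuppID, Weight)⁺ = {SuppID, Weight, PName, PartNo}.
This closure contains every attribute of Part1, so Part1 ∩ Part2 → Part1. The join is lossless.

Yes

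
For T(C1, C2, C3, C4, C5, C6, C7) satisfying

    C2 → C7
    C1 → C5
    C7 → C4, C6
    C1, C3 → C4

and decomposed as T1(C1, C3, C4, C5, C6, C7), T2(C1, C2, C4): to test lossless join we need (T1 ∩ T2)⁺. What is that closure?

T1 ∩ T2 = {C1, C4}.
C1 → C5 applies, adding C5
Closure: {C1, C4, C5}.

C1, C4, C5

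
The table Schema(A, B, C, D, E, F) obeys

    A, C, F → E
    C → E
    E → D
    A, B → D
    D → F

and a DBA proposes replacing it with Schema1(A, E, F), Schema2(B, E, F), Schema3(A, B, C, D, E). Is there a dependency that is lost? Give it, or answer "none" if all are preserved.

D → F

Check D → F: no single fragment contains all of {D, F}, and the restricted closure of {D} across the fragments never reaches {F}.
A, C, F → E is preserved.
C → E is preserved.
E → D is preserved.
A, B → D is preserved.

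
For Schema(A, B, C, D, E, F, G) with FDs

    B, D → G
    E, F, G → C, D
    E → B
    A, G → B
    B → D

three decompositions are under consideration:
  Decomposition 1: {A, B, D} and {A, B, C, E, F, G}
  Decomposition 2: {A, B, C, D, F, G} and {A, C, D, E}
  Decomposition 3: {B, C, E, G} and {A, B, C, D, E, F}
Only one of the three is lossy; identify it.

Decomposition 2

Decomposition 1: common = {A, B}, closure = {A, B, D, G} → lossless.
Decomposition 2: common = {A, C, D}, closure = {A, C, D} → lossy.
Decomposition 3: common = {B, C, E}, closure = {B, C, D, E, G} → lossless.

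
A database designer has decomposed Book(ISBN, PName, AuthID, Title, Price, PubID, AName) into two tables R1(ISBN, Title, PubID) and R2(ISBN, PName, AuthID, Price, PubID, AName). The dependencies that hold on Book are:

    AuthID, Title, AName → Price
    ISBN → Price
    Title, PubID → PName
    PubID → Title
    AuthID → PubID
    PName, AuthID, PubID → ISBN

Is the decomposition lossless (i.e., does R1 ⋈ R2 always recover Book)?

Common attributes: R1 ∩ R2 = {ISBN, PubID}.
Closure of {ISBN, PubID}: ISBN → Price applies, adding Price; PubID → Title applies, adding Title; Title, PubID → PName applies, adding PName. So (ISBN, PubID)⁺ = {ISBN, PName, Title, Price, PubID}.
This closure contains every attribute of R1, so R1 ∩ R2 → R1. The join is lossless.

Yes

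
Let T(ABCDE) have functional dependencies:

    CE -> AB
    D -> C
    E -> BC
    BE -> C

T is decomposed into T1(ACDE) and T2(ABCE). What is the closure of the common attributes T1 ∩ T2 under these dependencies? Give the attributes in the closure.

ABCE

T1 ∩ T2 = {ACE}.
CE → AB applies, adding B
Closure: {ABCE}.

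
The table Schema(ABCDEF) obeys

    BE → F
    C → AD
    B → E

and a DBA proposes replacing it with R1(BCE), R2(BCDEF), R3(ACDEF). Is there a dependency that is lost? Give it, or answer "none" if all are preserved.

BE → F lies within R2.
C → AD lies within R3.
B → E lies within R1.
Every dependency is enforceable on the fragments, so the decomposition is dependency-preserving.

none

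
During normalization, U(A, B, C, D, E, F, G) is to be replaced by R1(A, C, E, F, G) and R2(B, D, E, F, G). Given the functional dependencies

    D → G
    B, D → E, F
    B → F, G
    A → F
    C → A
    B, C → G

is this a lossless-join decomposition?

Common attributes: R1 ∩ R2 = {E, F, G}.
No dependency enlarges {E, F, G}, so (E, F, G)⁺ = {E, F, G}.
The closure contains neither all of R1 = {A, C, E, F, G} nor all of R2 = {B, D, E, F, G}, so the common attributes are not a superkey of either fragment. The join is lossy.

No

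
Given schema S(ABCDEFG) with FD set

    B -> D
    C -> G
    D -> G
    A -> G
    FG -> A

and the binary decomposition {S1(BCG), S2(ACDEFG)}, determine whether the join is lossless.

Common attributes: S1 ∩ S2 = {CG}.
No dependency enlarges {CG}, so (CG)⁺ = {CG}.
The closure contains neither all of S1 = {BCG} nor all of S2 = {ACDEFG}, so the common attributes are not a superkey of either fragment. The join is lossy.

No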